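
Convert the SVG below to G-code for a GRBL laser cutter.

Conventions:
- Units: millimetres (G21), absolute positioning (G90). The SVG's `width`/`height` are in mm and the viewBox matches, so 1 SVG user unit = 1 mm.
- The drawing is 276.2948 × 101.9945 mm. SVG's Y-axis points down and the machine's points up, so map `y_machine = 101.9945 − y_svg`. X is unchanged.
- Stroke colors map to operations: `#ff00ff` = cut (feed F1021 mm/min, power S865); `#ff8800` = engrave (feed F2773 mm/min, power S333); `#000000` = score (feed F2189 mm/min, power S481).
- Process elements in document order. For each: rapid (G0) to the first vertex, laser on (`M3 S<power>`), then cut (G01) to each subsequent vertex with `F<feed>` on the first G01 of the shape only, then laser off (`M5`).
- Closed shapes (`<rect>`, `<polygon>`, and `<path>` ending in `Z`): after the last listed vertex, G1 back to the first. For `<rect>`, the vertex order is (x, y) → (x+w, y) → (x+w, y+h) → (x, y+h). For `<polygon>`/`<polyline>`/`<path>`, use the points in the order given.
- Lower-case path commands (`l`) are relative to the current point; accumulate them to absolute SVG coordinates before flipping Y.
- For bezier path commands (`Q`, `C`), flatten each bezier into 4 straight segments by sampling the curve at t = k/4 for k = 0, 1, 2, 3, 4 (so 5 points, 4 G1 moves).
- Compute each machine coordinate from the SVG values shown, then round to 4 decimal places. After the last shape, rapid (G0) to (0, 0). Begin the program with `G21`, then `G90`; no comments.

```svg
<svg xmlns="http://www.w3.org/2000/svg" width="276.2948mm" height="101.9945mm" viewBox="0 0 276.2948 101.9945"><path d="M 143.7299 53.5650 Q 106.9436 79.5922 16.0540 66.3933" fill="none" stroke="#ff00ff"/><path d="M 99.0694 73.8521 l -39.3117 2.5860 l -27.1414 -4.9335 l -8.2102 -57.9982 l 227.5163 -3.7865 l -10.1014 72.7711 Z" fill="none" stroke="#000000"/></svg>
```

viewBox `0 0 276.2948 101.9945` with mm width/height → 1 unit = 1 mm. Flip: y_m = 101.9945 − y_svg.

**Shape 1** — `<path>` quadratic bezier, stroke `#ff00ff` → cut (S865, F1021). Control points (SVG): P0=(143.7299,53.5650), P1=(106.9436,79.5922), P2=(16.0540,66.3933); sampled at t=k/4. Machine vertices: (143.7299,48.4295) → (121.9553,37.8675) → (93.4178,32.2088) → (58.1173,31.4534) → (16.0540,35.6012). Open path.

**Shape 2** — `<path>` closed polygon, stroke `#000000` → score (S481, F2189). Machine vertices: (99.0694,28.1424) → (59.7577,25.5564) → (32.6163,30.4899) → (24.4061,88.4881) → (251.9224,92.2746) → (241.8210,19.5035) → (99.0694,28.1424). Closed: final G1 returns to the first vertex.

G21
G90
G0 X143.7299 Y48.4295
M3 S865
G01 X121.9553 Y37.8675 F1021
G01 X93.4178 Y32.2088
G01 X58.1173 Y31.4534
G01 X16.0540 Y35.6012
M5
G0 X99.0694 Y28.1424
M3 S481
G01 X59.7577 Y25.5564 F2189
G01 X32.6163 Y30.4899
G01 X24.4061 Y88.4881
G01 X251.9224 Y92.2746
G01 X241.8210 Y19.5035
G01 X99.0694 Y28.1424
M5
G0 X0.0000 Y0.0000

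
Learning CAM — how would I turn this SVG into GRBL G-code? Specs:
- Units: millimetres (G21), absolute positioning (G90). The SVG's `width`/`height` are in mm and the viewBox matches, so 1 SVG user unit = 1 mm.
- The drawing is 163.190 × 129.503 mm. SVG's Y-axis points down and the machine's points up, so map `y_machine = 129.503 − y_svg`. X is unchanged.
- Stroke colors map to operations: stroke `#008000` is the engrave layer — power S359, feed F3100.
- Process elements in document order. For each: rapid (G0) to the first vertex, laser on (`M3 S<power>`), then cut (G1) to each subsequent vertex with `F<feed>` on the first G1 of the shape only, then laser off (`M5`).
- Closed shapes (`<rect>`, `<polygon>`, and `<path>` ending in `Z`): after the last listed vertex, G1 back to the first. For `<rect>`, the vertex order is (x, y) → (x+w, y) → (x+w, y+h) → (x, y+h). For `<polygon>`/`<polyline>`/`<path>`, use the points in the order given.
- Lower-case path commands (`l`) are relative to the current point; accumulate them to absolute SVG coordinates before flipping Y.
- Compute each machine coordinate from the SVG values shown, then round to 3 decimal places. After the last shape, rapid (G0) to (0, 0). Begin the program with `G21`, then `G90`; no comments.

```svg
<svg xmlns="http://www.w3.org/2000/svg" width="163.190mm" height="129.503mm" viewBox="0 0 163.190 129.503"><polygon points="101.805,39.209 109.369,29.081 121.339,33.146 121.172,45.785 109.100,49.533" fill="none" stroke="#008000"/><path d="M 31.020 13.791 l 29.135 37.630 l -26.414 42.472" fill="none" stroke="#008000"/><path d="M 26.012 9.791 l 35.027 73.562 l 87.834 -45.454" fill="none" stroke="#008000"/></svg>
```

G21
G90
G0 X101.805 Y90.294
M3 S359
G1 X109.369 Y100.422 F3100
G1 X121.339 Y96.357
G1 X121.172 Y83.718
G1 X109.100 Y79.970
G1 X101.805 Y90.294
M5
G0 X31.020 Y115.712
M3 S359
G1 X60.155 Y78.082 F3100
G1 X33.741 Y35.610
M5
G0 X26.012 Y119.712
M3 S359
G1 X61.039 Y46.150 F3100
G1 X148.873 Y91.604
M5
G0 X0.000 Y0.000

1 u = 1 mm; y_m = 129.503 − y.

[1] `<polygon>` regular polygon, #008000→engrave S359 F3100: (101.805,90.294) → (109.369,100.422) → (121.339,96.357) → (121.172,83.718) → (109.100,79.970) → (101.805,90.294) (closed)

[2] `<path>` open polyline, #008000→engrave S359 F3100: (31.020,115.712) → (60.155,78.082) → (33.741,35.610)

[3] `<path>` open polyline, #008000→engrave S359 F3100: (26.012,119.712) → (61.039,46.150) → (148.873,91.604)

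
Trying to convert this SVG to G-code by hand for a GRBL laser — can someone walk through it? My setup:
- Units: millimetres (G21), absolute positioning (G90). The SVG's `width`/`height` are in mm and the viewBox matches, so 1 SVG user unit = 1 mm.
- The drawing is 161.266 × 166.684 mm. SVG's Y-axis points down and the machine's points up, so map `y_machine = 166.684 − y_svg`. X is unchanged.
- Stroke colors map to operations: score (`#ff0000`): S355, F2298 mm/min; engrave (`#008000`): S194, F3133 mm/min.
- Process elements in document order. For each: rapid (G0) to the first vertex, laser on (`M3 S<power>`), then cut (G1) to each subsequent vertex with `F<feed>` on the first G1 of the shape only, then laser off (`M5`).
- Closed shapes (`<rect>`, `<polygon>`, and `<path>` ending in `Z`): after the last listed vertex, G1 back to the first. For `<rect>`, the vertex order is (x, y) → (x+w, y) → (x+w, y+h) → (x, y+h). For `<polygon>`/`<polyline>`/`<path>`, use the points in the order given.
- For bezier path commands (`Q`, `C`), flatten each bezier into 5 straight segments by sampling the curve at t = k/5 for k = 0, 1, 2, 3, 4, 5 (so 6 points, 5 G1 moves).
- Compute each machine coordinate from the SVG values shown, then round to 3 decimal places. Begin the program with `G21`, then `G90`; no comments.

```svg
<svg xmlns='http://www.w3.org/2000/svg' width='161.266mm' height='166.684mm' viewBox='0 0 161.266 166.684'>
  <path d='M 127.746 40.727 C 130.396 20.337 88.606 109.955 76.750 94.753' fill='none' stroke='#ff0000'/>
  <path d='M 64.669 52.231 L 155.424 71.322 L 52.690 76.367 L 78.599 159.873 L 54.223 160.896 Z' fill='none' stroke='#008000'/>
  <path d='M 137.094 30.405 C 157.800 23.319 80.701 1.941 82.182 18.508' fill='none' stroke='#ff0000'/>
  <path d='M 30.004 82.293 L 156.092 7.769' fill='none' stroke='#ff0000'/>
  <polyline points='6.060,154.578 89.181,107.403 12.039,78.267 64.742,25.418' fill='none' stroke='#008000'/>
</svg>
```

G21
G90
G0 X127.746 Y125.957
M3 S355
G1 X124.598 Y126.709 F2298
G1 X114.355 Y111.370
G1 X100.586 Y90.253
G1 X86.861 Y73.670
G1 X76.750 Y71.931
M5
G0 X64.669 Y114.453
M3 S194
G1 X155.424 Y95.362 F3133
G1 X52.690 Y90.317
G1 X78.599 Y6.811
G1 X54.223 Y5.788
G1 X64.669 Y114.453
M5
G0 X137.094 Y136.279
M3 S355
G1 X139.192 Y141.828 F2298
G1 X126.283 Y148.299
G1 X106.835 Y153.186
G1 X89.312 Y153.981
G1 X82.182 Y148.176
M5
G0 X30.004 Y84.391
M3 S355
G1 X156.092 Y158.915 F2298
M5
G0 X6.060 Y12.106
M3 S194
G1 X89.181 Y59.281 F3133
G1 X12.039 Y88.417
G1 X64.742 Y141.266
M5

viewBox `0 0 161.266 166.684` with mm width/height → 1 unit = 1 mm. Flip: y_m = 166.684 − y_svg.

**Shape 1** — `<path>` cubic bezier, stroke `#ff0000` → score (S355, F2298). Control points (SVG): P0=(127.746,40.727), P1=(130.396,20.337), P2=(88.606,109.955), P3=(76.750,94.753); sampled at t=k/5. Machine vertices: (127.746,125.957) → (124.598,126.709) → (114.355,111.370) → (100.586,90.253) → (86.861,73.670) → (76.750,71.931). Open path.

**Shape 2** — `<path>` closed polygon, stroke `#008000` → engrave (S194, F3133). Machine vertices: (64.669,114.453) → (155.424,95.362) → (52.690,90.317) → (78.599,6.811) → (54.223,5.788) → (64.669,114.453). Closed: final G1 returns to the first vertex.

**Shape 3** — `<path>` cubic bezier, stroke `#ff0000` → score (S355, F2298). Control points (SVG): P0=(137.094,30.405), P1=(157.800,23.319), P2=(80.701,1.941), P3=(82.182,18.508); sampled at t=k/5. Machine vertices: (137.094,136.279) → (139.192,141.828) → (126.283,148.299) → (106.835,153.186) → (89.312,153.981) → (82.182,148.176). Open path.

**Shape 4** — `<path>` line segment, stroke `#ff0000` → score (S355, F2298). Machine vertices: (30.004,84.391) → (156.092,158.915). Open path.

**Shape 5** — `<polyline>` open polyline, stroke `#008000` → engrave (S194, F3133). Machine vertices: (6.060,12.106) → (89.181,59.281) → (12.039,88.417) → (64.742,141.266). Open path.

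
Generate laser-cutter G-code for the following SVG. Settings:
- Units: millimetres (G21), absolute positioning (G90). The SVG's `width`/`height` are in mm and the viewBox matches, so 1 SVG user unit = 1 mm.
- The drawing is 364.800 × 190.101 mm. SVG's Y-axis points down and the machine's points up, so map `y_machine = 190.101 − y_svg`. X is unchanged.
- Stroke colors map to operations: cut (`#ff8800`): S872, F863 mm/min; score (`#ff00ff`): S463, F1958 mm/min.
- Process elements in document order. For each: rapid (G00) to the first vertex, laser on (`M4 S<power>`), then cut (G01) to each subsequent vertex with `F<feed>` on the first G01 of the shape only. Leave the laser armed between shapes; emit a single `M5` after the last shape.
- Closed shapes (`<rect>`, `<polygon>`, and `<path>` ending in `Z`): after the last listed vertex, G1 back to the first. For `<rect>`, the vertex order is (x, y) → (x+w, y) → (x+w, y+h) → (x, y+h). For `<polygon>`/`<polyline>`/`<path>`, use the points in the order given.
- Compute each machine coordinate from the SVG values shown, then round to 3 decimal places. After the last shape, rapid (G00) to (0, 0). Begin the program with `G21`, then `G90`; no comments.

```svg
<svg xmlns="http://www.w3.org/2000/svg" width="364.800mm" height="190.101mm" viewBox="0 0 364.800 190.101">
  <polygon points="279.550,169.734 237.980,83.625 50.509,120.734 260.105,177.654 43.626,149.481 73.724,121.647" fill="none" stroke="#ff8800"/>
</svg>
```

G21
G90
G00 X279.550 Y20.367
M4 S872
G01 X237.980 Y106.476 F863
G01 X50.509 Y69.367
G01 X260.105 Y12.447
G01 X43.626 Y40.620
G01 X73.724 Y68.454
G01 X279.550 Y20.367
M5
G00 X0.000 Y0.000

Since the viewBox matches the mm dimensions, user units are millimetres directly. The only transform is the Y-flip y_m = 190.101 − y_svg.

Shape 1 is a closed polygon drawn with `<polygon>`. Its stroke #ff8800 means cut at S872, F863. After flipping Y the toolpath is (279.550,20.367) → (237.980,106.476) → (50.509,69.367) → (260.105,12.447) → (43.626,40.620) → (73.724,68.454) → (279.550,20.367), returning to the start.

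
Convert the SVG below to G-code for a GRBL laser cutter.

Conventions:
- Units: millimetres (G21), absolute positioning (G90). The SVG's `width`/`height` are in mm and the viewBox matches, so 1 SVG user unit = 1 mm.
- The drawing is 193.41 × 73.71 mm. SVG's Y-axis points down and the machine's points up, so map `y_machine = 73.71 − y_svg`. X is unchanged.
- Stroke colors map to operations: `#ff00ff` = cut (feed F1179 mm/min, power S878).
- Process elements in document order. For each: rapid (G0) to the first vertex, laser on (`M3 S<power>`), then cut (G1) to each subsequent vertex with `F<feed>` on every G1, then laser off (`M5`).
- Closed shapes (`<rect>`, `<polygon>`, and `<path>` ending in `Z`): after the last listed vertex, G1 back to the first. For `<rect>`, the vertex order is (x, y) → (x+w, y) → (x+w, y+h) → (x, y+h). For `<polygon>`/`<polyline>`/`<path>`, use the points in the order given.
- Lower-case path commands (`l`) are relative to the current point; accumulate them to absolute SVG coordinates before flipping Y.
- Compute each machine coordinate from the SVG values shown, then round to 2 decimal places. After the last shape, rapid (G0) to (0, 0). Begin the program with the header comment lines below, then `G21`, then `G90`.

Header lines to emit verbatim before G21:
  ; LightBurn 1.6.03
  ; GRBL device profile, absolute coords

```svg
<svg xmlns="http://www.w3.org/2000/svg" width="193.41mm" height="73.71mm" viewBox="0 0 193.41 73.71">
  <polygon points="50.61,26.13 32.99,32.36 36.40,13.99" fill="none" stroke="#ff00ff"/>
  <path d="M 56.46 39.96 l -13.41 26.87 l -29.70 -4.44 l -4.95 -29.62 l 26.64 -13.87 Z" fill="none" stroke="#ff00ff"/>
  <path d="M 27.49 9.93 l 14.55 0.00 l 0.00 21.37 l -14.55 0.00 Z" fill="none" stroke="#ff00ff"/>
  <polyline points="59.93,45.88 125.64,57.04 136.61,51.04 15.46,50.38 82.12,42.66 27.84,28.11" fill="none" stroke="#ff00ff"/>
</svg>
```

; LightBurn 1.6.03
; GRBL device profile, absolute coords
G21
G90
G0 X50.61 Y47.58
M3 S878
G1 X32.99 Y41.35 F1179
G1 X36.40 Y59.72 F1179
G1 X50.61 Y47.58 F1179
M5
G0 X56.46 Y33.75
M3 S878
G1 X43.05 Y6.88 F1179
G1 X13.35 Y11.32 F1179
G1 X8.40 Y40.94 F1179
G1 X35.04 Y54.81 F1179
G1 X56.46 Y33.75 F1179
M5
G0 X27.49 Y63.78
M3 S878
G1 X42.04 Y63.78 F1179
G1 X42.04 Y42.41 F1179
G1 X27.49 Y42.41 F1179
G1 X27.49 Y63.78 F1179
M5
G0 X59.93 Y27.83
M3 S878
G1 X125.64 Y16.67 F1179
G1 X136.61 Y22.67 F1179
G1 X15.46 Y23.33 F1179
G1 X82.12 Y31.05 F1179
G1 X27.84 Y45.60 F1179
M5
G0 X0.00 Y0.00

Since the viewBox matches the mm dimensions, user units are millimetres directly. The only transform is the Y-flip y_m = 73.71 − y_svg.

Shape 1 is a regular polygon drawn with `<polygon>`. Its stroke #ff00ff means cut at S878, F1179. After flipping Y the toolpath is (50.61,47.58) → (32.99,41.35) → (36.40,59.72) → (50.61,47.58), returning to the start.

Shape 2 is a regular polygon drawn with `<path>`. Its stroke #ff00ff means cut at S878, F1179. After flipping Y the toolpath is (56.46,33.75) → (43.05,6.88) → (13.35,11.32) → (8.40,40.94) → (35.04,54.81) → (56.46,33.75), returning to the start.

Shape 3 is a rectangle drawn with `<path>`. Its stroke #ff00ff means cut at S878, F1179. After flipping Y the toolpath is (27.49,63.78) → (42.04,63.78) → (42.04,42.41) → (27.49,42.41) → (27.49,63.78), returning to the start.

Shape 4 is a open polyline drawn with `<polyline>`. Its stroke #ff00ff means cut at S878, F1179. After flipping Y the toolpath is (59.93,27.83) → (125.64,16.67) → (136.61,22.67) → (15.46,23.33) → (82.12,31.05) → (27.84,45.60).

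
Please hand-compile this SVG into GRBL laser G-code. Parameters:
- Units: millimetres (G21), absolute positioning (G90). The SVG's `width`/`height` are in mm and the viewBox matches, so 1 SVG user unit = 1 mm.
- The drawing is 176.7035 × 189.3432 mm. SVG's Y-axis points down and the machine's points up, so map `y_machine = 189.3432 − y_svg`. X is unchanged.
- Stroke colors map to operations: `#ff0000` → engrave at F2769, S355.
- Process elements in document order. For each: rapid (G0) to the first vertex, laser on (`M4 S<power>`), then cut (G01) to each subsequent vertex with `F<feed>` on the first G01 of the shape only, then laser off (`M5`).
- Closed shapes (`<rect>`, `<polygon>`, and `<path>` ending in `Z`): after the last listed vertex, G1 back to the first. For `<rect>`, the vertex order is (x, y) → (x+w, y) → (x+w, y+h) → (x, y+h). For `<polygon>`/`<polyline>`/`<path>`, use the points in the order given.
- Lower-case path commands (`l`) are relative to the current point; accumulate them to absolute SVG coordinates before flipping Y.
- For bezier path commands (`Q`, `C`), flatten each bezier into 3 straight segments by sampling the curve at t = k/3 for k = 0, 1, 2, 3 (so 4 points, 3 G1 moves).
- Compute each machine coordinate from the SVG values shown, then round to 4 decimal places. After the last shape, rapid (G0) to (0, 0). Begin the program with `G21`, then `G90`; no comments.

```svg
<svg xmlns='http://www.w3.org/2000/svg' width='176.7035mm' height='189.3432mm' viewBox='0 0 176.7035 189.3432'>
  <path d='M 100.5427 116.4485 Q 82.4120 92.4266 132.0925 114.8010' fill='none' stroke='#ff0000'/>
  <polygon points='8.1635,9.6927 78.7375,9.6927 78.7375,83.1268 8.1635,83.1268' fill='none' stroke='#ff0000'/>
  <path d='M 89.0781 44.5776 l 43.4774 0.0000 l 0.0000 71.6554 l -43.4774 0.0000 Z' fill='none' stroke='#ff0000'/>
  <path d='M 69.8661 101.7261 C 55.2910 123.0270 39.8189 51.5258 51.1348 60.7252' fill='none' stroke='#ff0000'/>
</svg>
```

1 u = 1 mm; y_m = 189.3432 − y.

[1] `<path>` quadratic bezier, #ff0000→engrave S355 F2769: (100.5427,72.8947) → (95.9901,83.7542) → (106.5067,84.3033) → (132.0925,74.5422)

[2] `<polygon>` rectangle, #ff0000→engrave S355 F2769: (8.1635,179.6505) → (78.7375,179.6505) → (78.7375,106.2164) → (8.1635,106.2164) → (8.1635,179.6505) (closed)

[3] `<path>` rectangle, #ff0000→engrave S355 F2769: (89.0781,144.7656) → (132.5555,144.7656) → (132.5555,73.1102) → (89.0781,73.1102) → (89.0781,144.7656) (closed)

[4] `<path>` cubic bezier, #ff0000→engrave S355 F2769: (69.8661,87.6171) → (56.0174,90.8242) → (47.7229,117.3432) → (51.1348,128.6180)

G21
G90
G0 X100.5427 Y72.8947
M4 S355
G01 X95.9901 Y83.7542 F2769
G01 X106.5067 Y84.3033
G01 X132.0925 Y74.5422
M5
G0 X8.1635 Y179.6505
M4 S355
G01 X78.7375 Y179.6505 F2769
G01 X78.7375 Y106.2164
G01 X8.1635 Y106.2164
G01 X8.1635 Y179.6505
M5
G0 X89.0781 Y144.7656
M4 S355
G01 X132.5555 Y144.7656 F2769
G01 X132.5555 Y73.1102
G01 X89.0781 Y73.1102
G01 X89.0781 Y144.7656
M5
G0 X69.8661 Y87.6171
M4 S355
G01 X56.0174 Y90.8242 F2769
G01 X47.7229 Y117.3432
G01 X51.1348 Y128.6180
M5
G0 X0.0000 Y0.0000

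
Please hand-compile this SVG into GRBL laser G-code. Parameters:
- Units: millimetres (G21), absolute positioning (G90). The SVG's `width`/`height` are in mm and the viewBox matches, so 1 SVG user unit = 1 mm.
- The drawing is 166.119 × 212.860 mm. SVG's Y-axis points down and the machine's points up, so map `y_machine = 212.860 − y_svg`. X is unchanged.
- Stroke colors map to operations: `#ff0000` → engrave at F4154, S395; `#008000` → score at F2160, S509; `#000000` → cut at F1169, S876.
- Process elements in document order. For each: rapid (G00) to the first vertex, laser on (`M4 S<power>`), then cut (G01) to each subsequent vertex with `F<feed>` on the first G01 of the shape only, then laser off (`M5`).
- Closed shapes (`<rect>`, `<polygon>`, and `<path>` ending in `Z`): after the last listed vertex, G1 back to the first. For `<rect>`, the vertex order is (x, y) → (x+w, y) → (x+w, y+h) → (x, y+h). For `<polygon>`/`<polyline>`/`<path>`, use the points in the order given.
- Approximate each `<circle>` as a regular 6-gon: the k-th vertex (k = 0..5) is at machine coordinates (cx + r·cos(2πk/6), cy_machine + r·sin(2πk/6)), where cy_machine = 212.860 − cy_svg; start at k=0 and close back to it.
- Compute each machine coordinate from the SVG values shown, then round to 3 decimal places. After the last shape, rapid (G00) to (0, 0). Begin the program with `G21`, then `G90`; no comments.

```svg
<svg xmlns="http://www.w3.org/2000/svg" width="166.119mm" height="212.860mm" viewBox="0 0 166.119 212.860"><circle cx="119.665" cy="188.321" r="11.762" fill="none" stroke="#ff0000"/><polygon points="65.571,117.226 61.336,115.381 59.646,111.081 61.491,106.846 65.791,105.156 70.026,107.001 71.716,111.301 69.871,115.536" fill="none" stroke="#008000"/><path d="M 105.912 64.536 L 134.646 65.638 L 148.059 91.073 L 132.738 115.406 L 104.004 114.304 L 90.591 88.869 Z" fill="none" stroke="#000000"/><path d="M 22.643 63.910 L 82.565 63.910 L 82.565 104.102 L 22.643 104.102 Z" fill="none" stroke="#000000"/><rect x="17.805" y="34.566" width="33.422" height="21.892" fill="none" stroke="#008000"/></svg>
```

G21
G90
G00 X131.427 Y24.539
M4 S395
G01 X125.546 Y34.725 F4154
G01 X113.784 Y34.725
G01 X107.903 Y24.539
G01 X113.784 Y14.353
G01 X125.546 Y14.353
G01 X131.427 Y24.539
M5
G00 X65.571 Y95.634
M4 S509
G01 X61.336 Y97.479 F2160
G01 X59.646 Y101.779
G01 X61.491 Y106.014
G01 X65.791 Y107.704
G01 X70.026 Y105.859
G01 X71.716 Y101.559
G01 X69.871 Y97.324
G01 X65.571 Y95.634
M5
G00 X105.912 Y148.324
M4 S876
G01 X134.646 Y147.222 F1169
G01 X148.059 Y121.787
G01 X132.738 Y97.454
G01 X104.004 Y98.556
G01 X90.591 Y123.991
G01 X105.912 Y148.324
M5
G00 X22.643 Y148.950
M4 S876
G01 X82.565 Y148.950 F1169
G01 X82.565 Y108.758
G01 X22.643 Y108.758
G01 X22.643 Y148.950
M5
G00 X17.805 Y178.294
M4 S509
G01 X51.227 Y178.294 F2160
G01 X51.227 Y156.402
G01 X17.805 Y156.402
G01 X17.805 Y178.294
M5
G00 X0.000 Y0.000

Since the viewBox matches the mm dimensions, user units are millimetres directly. The only transform is the Y-flip y_m = 212.860 − y_svg.

Shape 1 is a circle drawn with `<circle>`. Its stroke #ff0000 means engrave at S395, F4154. After flipping Y the toolpath is (131.427,24.539) → (125.546,34.725) → (113.784,34.725) → (107.903,24.539) → (113.784,14.353) → (125.546,14.353) → (131.427,24.539), returning to the start.

Shape 2 is a regular polygon drawn with `<polygon>`. Its stroke #008000 means score at S509, F2160. After flipping Y the toolpath is (65.571,95.634) → (61.336,97.479) → (59.646,101.779) → (61.491,106.014) → (65.791,107.704) → (70.026,105.859) → (71.716,101.559) → (69.871,97.324) → (65.571,95.634), returning to the start.

Shape 3 is a regular polygon drawn with `<path>`. Its stroke #000000 means cut at S876, F1169. After flipping Y the toolpath is (105.912,148.324) → (134.646,147.222) → (148.059,121.787) → (132.738,97.454) → (104.004,98.556) → (90.591,123.991) → (105.912,148.324), returning to the start.

Shape 4 is a rectangle drawn with `<path>`. Its stroke #000000 means cut at S876, F1169. After flipping Y the toolpath is (22.643,148.950) → (82.565,148.950) → (82.565,108.758) → (22.643,108.758) → (22.643,148.950), returning to the start.

Shape 5 is a rectangle drawn with `<rect>`. Its stroke #008000 means score at S509, F2160. After flipping Y the toolpath is (17.805,178.294) → (51.227,178.294) → (51.227,156.402) → (17.805,156.402) → (17.805,178.294), returning to the start.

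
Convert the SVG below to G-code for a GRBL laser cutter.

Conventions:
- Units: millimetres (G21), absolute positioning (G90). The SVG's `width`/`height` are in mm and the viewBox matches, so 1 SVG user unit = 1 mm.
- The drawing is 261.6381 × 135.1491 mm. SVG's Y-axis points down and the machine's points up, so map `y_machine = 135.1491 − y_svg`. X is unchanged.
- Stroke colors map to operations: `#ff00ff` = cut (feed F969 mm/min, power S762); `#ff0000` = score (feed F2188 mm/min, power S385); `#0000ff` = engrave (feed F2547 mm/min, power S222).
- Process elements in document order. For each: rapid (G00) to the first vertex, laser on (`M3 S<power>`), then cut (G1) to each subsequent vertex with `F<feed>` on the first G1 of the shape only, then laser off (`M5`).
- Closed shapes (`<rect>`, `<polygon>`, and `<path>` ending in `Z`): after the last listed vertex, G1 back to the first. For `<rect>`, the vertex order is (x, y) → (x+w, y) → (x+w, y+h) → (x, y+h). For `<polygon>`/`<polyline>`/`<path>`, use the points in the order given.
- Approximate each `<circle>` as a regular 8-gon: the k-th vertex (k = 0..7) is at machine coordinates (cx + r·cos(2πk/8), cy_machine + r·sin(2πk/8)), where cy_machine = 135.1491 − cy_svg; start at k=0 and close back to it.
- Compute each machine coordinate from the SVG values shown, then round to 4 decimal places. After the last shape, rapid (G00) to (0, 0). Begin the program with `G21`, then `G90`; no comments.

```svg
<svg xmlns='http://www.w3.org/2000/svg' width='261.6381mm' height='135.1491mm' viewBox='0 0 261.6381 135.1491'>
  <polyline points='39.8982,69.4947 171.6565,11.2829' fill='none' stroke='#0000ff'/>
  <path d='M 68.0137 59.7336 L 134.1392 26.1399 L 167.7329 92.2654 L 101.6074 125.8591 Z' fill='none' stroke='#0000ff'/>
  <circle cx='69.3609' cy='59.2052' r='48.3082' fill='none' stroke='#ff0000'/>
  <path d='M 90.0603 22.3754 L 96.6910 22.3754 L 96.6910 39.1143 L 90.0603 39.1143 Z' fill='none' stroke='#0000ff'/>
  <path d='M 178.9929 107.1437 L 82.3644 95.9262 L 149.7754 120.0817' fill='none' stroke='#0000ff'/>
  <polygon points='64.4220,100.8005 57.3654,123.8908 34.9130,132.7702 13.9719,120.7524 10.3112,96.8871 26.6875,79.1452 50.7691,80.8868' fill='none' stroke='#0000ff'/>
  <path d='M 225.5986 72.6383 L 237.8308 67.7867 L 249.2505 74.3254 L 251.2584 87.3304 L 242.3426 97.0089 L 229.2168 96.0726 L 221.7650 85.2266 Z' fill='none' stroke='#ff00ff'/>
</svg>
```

Since the viewBox matches the mm dimensions, user units are millimetres directly. The only transform is the Y-flip y_m = 135.1491 − y_svg.

Shape 1 is a line segment drawn with `<polyline>`. Its stroke #0000ff means engrave at S222, F2547. After flipping Y the toolpath is (39.8982,65.6544) → (171.6565,123.8662).

Shape 2 is a regular polygon drawn with `<path>`. Its stroke #0000ff means engrave at S222, F2547. After flipping Y the toolpath is (68.0137,75.4155) → (134.1392,109.0092) → (167.7329,42.8837) → (101.6074,9.2900) → (68.0137,75.4155), returning to the start.

Shape 3 is a circle drawn with `<circle>`. Its stroke #ff0000 means score at S385, F2188. After flipping Y the toolpath is (117.6691,75.9439) → (103.5200,110.1030) → (69.3609,124.2521) → (35.2018,110.1030) → (21.0527,75.9439) → (35.2018,41.7848) → (69.3609,27.6357) → (103.5200,41.7848) → (117.6691,75.9439), returning to the start.

Shape 4 is a rectangle drawn with `<path>`. Its stroke #0000ff means engrave at S222, F2547. After flipping Y the toolpath is (90.0603,112.7737) → (96.6910,112.7737) → (96.6910,96.0348) → (90.0603,96.0348) → (90.0603,112.7737), returning to the start.

Shape 5 is a open polyline drawn with `<path>`. Its stroke #0000ff means engrave at S222, F2547. After flipping Y the toolpath is (178.9929,28.0054) → (82.3644,39.2229) → (149.7754,15.0674).

Shape 6 is a regular polygon drawn with `<polygon>`. Its stroke #0000ff means engrave at S222, F2547. After flipping Y the toolpath is (64.4220,34.3486) → (57.3654,11.2583) → (34.9130,2.3789) → (13.9719,14.3967) → (10.3112,38.2620) → (26.6875,56.0039) → (50.7691,54.2623) → (64.4220,34.3486), returning to the start.

Shape 7 is a regular polygon drawn with `<path>`. Its stroke #ff00ff means cut at S762, F969. After flipping Y the toolpath is (225.5986,62.5108) → (237.8308,67.3624) → (249.2505,60.8237) → (251.2584,47.8187) → (242.3426,38.1402) → (229.2168,39.0765) → (221.7650,49.9225) → (225.5986,62.5108), returning to the start.

G21
G90
G00 X39.8982 Y65.6544
M3 S222
G1 X171.6565 Y123.8662 F2547
M5
G00 X68.0137 Y75.4155
M3 S222
G1 X134.1392 Y109.0092 F2547
G1 X167.7329 Y42.8837
G1 X101.6074 Y9.2900
G1 X68.0137 Y75.4155
M5
G00 X117.6691 Y75.9439
M3 S385
G1 X103.5200 Y110.1030 F2188
G1 X69.3609 Y124.2521
G1 X35.2018 Y110.1030
G1 X21.0527 Y75.9439
G1 X35.2018 Y41.7848
G1 X69.3609 Y27.6357
G1 X103.5200 Y41.7848
G1 X117.6691 Y75.9439
M5
G00 X90.0603 Y112.7737
M3 S222
G1 X96.6910 Y112.7737 F2547
G1 X96.6910 Y96.0348
G1 X90.0603 Y96.0348
G1 X90.0603 Y112.7737
M5
G00 X178.9929 Y28.0054
M3 S222
G1 X82.3644 Y39.2229 F2547
G1 X149.7754 Y15.0674
M5
G00 X64.4220 Y34.3486
M3 S222
G1 X57.3654 Y11.2583 F2547
G1 X34.9130 Y2.3789
G1 X13.9719 Y14.3967
G1 X10.3112 Y38.2620
G1 X26.6875 Y56.0039
G1 X50.7691 Y54.2623
G1 X64.4220 Y34.3486
M5
G00 X225.5986 Y62.5108
M3 S762
G1 X237.8308 Y67.3624 F969
G1 X249.2505 Y60.8237
G1 X251.2584 Y47.8187
G1 X242.3426 Y38.1402
G1 X229.2168 Y39.0765
G1 X221.7650 Y49.9225
G1 X225.5986 Y62.5108
M5
G00 X0.0000 Y0.0000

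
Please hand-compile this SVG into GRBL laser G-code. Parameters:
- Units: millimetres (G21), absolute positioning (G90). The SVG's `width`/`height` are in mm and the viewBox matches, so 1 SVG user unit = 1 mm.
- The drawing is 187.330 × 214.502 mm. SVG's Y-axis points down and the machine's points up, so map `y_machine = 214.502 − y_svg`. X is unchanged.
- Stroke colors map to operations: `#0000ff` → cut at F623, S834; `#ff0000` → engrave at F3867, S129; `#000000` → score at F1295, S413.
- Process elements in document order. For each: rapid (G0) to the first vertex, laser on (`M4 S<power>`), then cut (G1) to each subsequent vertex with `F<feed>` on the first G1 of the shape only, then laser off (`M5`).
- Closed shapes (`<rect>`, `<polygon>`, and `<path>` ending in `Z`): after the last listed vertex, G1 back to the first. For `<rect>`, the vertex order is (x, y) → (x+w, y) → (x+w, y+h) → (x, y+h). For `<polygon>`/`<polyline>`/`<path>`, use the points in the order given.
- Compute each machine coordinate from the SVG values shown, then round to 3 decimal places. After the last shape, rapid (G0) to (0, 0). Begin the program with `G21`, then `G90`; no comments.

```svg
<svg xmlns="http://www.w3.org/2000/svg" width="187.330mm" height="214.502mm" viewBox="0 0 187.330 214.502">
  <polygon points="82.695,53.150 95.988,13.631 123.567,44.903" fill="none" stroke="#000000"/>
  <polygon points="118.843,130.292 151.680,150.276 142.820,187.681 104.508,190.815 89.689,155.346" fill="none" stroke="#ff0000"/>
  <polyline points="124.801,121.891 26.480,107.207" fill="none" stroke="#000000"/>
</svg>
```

G21
G90
G0 X82.695 Y161.352
M4 S413
G1 X95.988 Y200.871 F1295
G1 X123.567 Y169.599
G1 X82.695 Y161.352
M5
G0 X118.843 Y84.210
M4 S129
G1 X151.680 Y64.226 F3867
G1 X142.820 Y26.821
G1 X104.508 Y23.687
G1 X89.689 Y59.156
G1 X118.843 Y84.210
M5
G0 X124.801 Y92.611
M4 S413
G1 X26.480 Y107.295 F1295
M5
G0 X0.000 Y0.000

viewBox `0 0 187.330 214.502` with mm width/height → 1 unit = 1 mm. Flip: y_m = 214.502 − y_svg.

**Shape 1** — `<polygon>` regular polygon, stroke `#000000` → score (S413, F1295). Machine vertices: (82.695,161.352) → (95.988,200.871) → (123.567,169.599) → (82.695,161.352). Closed: final G1 returns to the first vertex.

**Shape 2** — `<polygon>` regular polygon, stroke `#ff0000` → engrave (S129, F3867). Machine vertices: (118.843,84.210) → (151.680,64.226) → (142.820,26.821) → (104.508,23.687) → (89.689,59.156) → (118.843,84.210). Closed: final G1 returns to the first vertex.

**Shape 3** — `<polyline>` line segment, stroke `#000000` → score (S413, F1295). Machine vertices: (124.801,92.611) → (26.480,107.295). Open path.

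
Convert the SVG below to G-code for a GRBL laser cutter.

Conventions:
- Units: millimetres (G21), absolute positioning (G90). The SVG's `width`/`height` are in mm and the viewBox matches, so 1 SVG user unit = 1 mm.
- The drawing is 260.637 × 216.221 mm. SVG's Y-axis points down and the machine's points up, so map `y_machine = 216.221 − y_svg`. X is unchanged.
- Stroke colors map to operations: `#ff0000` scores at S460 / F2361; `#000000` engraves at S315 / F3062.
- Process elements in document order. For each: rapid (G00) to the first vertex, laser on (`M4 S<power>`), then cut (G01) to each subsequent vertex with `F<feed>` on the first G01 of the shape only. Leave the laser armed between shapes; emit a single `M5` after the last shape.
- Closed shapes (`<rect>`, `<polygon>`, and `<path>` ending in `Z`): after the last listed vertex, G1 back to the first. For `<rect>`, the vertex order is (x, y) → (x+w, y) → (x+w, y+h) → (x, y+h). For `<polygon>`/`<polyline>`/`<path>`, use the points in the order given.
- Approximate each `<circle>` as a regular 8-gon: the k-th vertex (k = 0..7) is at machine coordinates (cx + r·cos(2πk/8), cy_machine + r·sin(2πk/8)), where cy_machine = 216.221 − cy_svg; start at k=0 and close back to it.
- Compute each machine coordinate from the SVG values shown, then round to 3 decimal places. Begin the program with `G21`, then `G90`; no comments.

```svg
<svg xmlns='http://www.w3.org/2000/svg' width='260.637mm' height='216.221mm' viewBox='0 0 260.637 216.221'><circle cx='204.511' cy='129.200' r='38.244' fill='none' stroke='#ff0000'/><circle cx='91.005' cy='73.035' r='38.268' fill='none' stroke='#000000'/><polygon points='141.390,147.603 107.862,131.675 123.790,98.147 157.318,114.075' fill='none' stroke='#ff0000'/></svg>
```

Since the viewBox matches the mm dimensions, user units are millimetres directly. The only transform is the Y-flip y_m = 216.221 − y_svg.

Shape 1 is a circle drawn with `<circle>`. Its stroke #ff0000 means score at S460, F2361. After flipping Y the toolpath is (242.755,87.021) → (231.554,114.064) → (204.511,125.265) → (177.468,114.064) → (166.267,87.021) → (177.468,59.978) → (204.511,48.777) → (231.554,59.978) → (242.755,87.021), returning to the start.

Shape 2 is a circle drawn with `<circle>`. Its stroke #000000 means engrave at S315, F3062. After flipping Y the toolpath is (129.273,143.186) → (118.065,170.246) → (91.005,181.454) → (63.945,170.246) → (52.737,143.186) → (63.945,116.126) → (91.005,104.918) → (118.065,116.126) → (129.273,143.186), returning to the start.

Shape 3 is a regular polygon drawn with `<polygon>`. Its stroke #ff0000 means score at S460, F2361. After flipping Y the toolpath is (141.390,68.618) → (107.862,84.546) → (123.790,118.074) → (157.318,102.146) → (141.390,68.618), returning to the start.

G21
G90
G00 X242.755 Y87.021
M4 S460
G01 X231.554 Y114.064 F2361
G01 X204.511 Y125.265
G01 X177.468 Y114.064
G01 X166.267 Y87.021
G01 X177.468 Y59.978
G01 X204.511 Y48.777
G01 X231.554 Y59.978
G01 X242.755 Y87.021
G00 X129.273 Y143.186
M4 S315
G01 X118.065 Y170.246 F3062
G01 X91.005 Y181.454
G01 X63.945 Y170.246
G01 X52.737 Y143.186
G01 X63.945 Y116.126
G01 X91.005 Y104.918
G01 X118.065 Y116.126
G01 X129.273 Y143.186
G00 X141.390 Y68.618
M4 S460
G01 X107.862 Y84.546 F2361
G01 X123.790 Y118.074
G01 X157.318 Y102.146
G01 X141.390 Y68.618
M5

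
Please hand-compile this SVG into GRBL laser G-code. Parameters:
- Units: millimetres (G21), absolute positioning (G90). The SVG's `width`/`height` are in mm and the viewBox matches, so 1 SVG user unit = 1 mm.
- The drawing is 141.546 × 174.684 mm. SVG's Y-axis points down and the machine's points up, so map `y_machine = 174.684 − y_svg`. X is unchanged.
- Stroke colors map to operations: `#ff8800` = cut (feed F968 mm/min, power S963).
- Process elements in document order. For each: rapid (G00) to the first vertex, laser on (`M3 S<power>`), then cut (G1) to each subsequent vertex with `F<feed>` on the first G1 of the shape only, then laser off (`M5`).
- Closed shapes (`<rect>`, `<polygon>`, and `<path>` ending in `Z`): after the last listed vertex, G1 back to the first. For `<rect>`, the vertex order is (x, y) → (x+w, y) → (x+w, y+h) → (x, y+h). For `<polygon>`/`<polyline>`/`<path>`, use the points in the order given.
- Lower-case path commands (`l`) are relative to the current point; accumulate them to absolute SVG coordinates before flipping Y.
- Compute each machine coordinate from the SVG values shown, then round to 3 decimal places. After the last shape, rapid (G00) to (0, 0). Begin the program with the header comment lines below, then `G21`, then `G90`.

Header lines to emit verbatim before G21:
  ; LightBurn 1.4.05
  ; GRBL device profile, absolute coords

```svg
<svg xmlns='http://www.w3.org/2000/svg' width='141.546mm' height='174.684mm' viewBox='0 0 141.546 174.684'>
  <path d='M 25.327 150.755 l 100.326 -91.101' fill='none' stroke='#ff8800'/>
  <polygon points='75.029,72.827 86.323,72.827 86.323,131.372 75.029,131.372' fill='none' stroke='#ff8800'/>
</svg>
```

viewBox `0 0 141.546 174.684` with mm width/height → 1 unit = 1 mm. Flip: y_m = 174.684 − y_svg.

**Shape 1** — `<path>` line segment, stroke `#ff8800` → cut (S963, F968). Machine vertices: (25.327,23.929) → (125.653,115.030). Open path.

**Shape 2** — `<polygon>` rectangle, stroke `#ff8800` → cut (S963, F968). Machine vertices: (75.029,101.857) → (86.323,101.857) → (86.323,43.312) → (75.029,43.312) → (75.029,101.857). Closed: final G1 returns to the first vertex.

; LightBurn 1.4.05
; GRBL device profile, absolute coords
G21
G90
G00 X25.327 Y23.929
M3 S963
G1 X125.653 Y115.030 F968
M5
G00 X75.029 Y101.857
M3 S963
G1 X86.323 Y101.857 F968
G1 X86.323 Y43.312
G1 X75.029 Y43.312
G1 X75.029 Y101.857
M5
G00 X0.000 Y0.000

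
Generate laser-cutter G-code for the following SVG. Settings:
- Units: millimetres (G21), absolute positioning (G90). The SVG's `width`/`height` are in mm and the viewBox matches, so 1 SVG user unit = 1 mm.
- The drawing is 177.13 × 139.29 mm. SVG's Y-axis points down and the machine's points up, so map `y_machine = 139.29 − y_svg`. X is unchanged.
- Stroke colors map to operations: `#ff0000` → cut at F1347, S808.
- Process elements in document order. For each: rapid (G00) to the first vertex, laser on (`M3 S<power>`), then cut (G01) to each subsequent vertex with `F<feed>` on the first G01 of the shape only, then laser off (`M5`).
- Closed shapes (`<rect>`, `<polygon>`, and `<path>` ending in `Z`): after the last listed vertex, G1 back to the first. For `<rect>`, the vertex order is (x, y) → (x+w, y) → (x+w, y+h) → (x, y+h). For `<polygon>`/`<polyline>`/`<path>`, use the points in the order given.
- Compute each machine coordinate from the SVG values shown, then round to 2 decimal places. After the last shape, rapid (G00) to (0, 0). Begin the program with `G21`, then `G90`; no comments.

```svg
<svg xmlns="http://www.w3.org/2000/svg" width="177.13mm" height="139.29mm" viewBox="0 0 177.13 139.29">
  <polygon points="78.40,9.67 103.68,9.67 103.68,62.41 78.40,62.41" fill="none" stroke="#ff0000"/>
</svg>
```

1 u = 1 mm; y_m = 139.29 − y.

[1] `<polygon>` rectangle, #ff0000→cut S808 F1347: (78.40,129.62) → (103.68,129.62) → (103.68,76.88) → (78.40,76.88) → (78.40,129.62) (closed)

G21
G90
G00 X78.40 Y129.62
M3 S808
G01 X103.68 Y129.62 F1347
G01 X103.68 Y76.88
G01 X78.40 Y76.88
G01 X78.40 Y129.62
M5
G00 X0.00 Y0.00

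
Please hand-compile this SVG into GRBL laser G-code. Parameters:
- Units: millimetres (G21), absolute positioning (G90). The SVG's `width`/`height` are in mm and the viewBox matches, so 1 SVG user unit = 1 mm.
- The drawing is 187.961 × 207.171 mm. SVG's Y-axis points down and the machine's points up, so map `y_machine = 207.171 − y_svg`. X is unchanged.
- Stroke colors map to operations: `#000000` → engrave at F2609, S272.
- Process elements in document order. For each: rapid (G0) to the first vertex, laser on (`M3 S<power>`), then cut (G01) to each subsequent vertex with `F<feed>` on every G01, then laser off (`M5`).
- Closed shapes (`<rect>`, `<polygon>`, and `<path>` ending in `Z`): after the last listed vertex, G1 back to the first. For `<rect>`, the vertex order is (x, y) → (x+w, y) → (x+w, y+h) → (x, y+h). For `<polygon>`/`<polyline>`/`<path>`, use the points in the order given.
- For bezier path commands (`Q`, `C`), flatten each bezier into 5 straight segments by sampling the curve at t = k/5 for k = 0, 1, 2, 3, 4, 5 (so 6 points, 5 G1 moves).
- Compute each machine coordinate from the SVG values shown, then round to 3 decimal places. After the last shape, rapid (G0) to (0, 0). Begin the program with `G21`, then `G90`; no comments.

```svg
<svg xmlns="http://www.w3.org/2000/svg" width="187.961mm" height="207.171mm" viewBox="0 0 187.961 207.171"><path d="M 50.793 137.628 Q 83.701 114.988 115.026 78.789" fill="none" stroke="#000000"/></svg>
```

viewBox `0 0 187.961 207.171` with mm width/height → 1 unit = 1 mm. Flip: y_m = 207.171 − y_svg.

**Shape 1** — `<path>` quadratic bezier, stroke `#000000` → engrave (S272, F2609). Control points (SVG): P0=(50.793,137.628), P1=(83.701,114.988), P2=(115.026,78.789); sampled at t=k/5. Machine vertices: (50.793,69.543) → (63.893,79.141) → (76.866,89.824) → (89.713,101.592) → (102.433,114.445) → (115.026,128.382). Open path.

G21
G90
G0 X50.793 Y69.543
M3 S272
G01 X63.893 Y79.141 F2609
G01 X76.866 Y89.824 F2609
G01 X89.713 Y101.592 F2609
G01 X102.433 Y114.445 F2609
G01 X115.026 Y128.382 F2609
M5
G0 X0.000 Y0.000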